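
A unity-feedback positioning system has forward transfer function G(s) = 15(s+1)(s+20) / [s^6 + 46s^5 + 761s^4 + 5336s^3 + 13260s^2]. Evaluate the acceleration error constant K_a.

5/221

The denominator has no term below 13260s^2 — 2 poles at s=0, type 2.
K_a = lim_{s→0} s^2·G(s) = 15·1·20 / 13260 = 5/221.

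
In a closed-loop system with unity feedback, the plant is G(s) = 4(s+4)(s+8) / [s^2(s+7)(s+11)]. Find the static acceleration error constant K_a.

128/77

System type = 2 (two poles at s=0).
K_a = lim_{s→0} s^2·G(s) = 4·4·8 / (7·11) = 128/77.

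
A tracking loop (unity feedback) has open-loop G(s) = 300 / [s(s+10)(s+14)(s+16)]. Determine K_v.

One free integrator in G(s): this is a type 1 system.
K_v = lim_{s→0} s·G(s) = 300 / (10·14·16) = 15/112.

15/112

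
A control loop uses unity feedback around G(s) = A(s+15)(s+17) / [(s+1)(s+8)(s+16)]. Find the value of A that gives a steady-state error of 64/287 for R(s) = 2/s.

4

G(s) has no factors of s in the denominator, so the system is type 0.
K_p = lim_{s→0} G(s) = A·15·17 / (1·8·16) = (255/128)·A.
e_ss = 2/(1 + K_p) = 64/287 ⇒ 1 + (255/128)·A = 287/32 ⇒ A = 4.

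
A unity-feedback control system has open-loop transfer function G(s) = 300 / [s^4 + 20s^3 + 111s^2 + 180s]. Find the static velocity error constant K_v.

5/3

The denominator has no term below 180s — 1 pole at s=0, type 1.
K_v = lim_{s→0} s·G(s) = 300 / 180 = 5/3.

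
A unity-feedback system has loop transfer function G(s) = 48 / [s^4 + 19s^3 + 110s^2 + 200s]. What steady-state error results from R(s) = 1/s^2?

25/6

Factoring s from the denominator leaves a polynomial with constant term 200, so the system is type 1.
K_v = lim_{s→0} s·G(s) = 48 / 200 = 0.24.
e_ss = 1/K_v = 1/0.24 = 25/6.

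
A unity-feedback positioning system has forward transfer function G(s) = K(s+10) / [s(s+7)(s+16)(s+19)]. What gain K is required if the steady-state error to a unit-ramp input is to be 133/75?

One free integrator in G(s): this is a type 1 system.
K_v = lim_{s→0} s·G(s) = K·10 / (7·16·19) = (5/1064)·K.
e_ss = 1/K_v = 133/75 ⇒ K_v = 75/133 ⇒ K = (75/133)/(5/1064) = 120.

120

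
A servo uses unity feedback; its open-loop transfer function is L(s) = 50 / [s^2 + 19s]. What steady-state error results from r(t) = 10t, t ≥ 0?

Factoring s from the denominator leaves a polynomial with constant term 19, so the system is type 1.
K_v = lim_{s→0} s·L(s) = 50 / 19 = 50/19.
e_ss = 10/K_v = 10/(50/19) = 3.8.

3.8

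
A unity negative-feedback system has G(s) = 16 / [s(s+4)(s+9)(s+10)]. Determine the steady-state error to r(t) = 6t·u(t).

135

G(s) has one factor of s in the denominator, so the system is type 1.
K_v = lim_{s→0} s·G(s) = 16 / (4·9·10) = 2/45.
e_ss = 6/K_v = 6/(2/45) = 135.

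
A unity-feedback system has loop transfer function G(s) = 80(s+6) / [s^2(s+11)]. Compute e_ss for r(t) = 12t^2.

0.55

G(s) has two factors of s in the denominator, so the system is type 2.
K_a = lim_{s→0} s^2·G(s) = 80·6 / (11) = 480/11.
r(t) = 12t^2 gives R(s) = 24/s^3.
e_ss = 24/K_a = 24/(480/11) = 0.55.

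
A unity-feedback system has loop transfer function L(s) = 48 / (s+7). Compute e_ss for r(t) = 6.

No free integrators in L(s): this is a type 0 system.
K_p = lim_{s→0} L(s) = 48 / (7) = 48/7.
e_ss = 6/(1 + K_p) = 6/(55/7) = 42/55.

42/55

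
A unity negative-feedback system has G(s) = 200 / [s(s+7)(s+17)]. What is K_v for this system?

One free integrator in G(s): this is a type 1 system.
K_v = lim_{s→0} s·G(s) = 200 / (7·17) = 200/119.

200/119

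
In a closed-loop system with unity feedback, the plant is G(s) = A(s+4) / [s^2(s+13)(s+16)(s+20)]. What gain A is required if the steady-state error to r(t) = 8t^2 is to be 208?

80

Two free integrators in G(s): this is a type 2 system.
K_a = lim_{s→0} s^2·G(s) = A·4 / (13·16·20) = (1/1040)·A.
e_ss = 16/K_a = 208 ⇒ K_a = 1/13 ⇒ A = (1/13)/(1/1040) = 80.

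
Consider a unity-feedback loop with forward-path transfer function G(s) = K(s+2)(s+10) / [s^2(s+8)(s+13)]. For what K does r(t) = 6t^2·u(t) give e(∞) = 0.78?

80

System type = 2 (two poles at s=0).
K_a = lim_{s→0} s^2·G(s) = K·2·10 / (8·13) = (5/26)·K.
e_ss = 12/K_a = 0.78 ⇒ K_a = 200/13 ⇒ K = (200/13)/(5/26) = 80.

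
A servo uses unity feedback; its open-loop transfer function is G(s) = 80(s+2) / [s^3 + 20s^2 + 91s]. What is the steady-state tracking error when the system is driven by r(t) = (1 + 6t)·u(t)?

3.4125

Factoring s from the denominator leaves a polynomial with constant term 91, so the system is type 1. By superposition:
  • 1: tracked with zero error.
  • 6t: e_ss = 6/K_v with K_v=160/91 → 3.4125.
Total e_ss = 3.4125.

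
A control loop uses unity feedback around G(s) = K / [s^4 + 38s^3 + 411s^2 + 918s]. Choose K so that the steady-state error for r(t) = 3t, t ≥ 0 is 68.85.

The denominator has no term below 918s — 1 pole at s=0, type 1.
K_v = lim_{s→0} s·G(s) = K / 918 = (1/918)·K.
e_ss = 3/K_v = 68.85 ⇒ K_v = 20/459 ⇒ K = (20/459)/(1/918) = 40.

40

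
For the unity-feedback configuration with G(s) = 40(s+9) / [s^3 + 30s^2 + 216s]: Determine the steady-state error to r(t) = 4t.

The denominator has no term below 216s — 1 pole at s=0, type 1.
K_v = lim_{s→0} s·G(s) = 40·9 / 216 = 5/3.
e_ss = 4/K_v = 4/(5/3) = 2.4.

2.4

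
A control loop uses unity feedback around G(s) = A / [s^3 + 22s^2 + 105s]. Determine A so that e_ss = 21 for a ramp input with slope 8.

40

The denominator has no term below 105s — 1 pole at s=0, type 1.
K_v = lim_{s→0} s·G(s) = A / 105 = (1/105)·A.
e_ss = 8/K_v = 21 ⇒ K_v = 8/21 ⇒ A = (8/21)/(1/105) = 40.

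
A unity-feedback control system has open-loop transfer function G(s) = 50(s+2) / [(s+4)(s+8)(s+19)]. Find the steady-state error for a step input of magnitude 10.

The open loop has no poles at the origin → type 0 system.
K_p = lim_{s→0} G(s) = 50·2 / (4·8·19) = 25/152.
e_ss = 10/(1 + K_p) = 10/(177/152) = 1520/177.

1520/177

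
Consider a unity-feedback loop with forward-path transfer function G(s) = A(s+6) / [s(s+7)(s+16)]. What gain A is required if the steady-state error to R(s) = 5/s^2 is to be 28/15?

50

System type = 1 (one pole at s=0).
K_v = lim_{s→0} s·G(s) = A·6 / (7·16) = (3/56)·A.
e_ss = 5/K_v = 28/15 ⇒ K_v = 75/28 ⇒ A = (75/28)/(3/56) = 50.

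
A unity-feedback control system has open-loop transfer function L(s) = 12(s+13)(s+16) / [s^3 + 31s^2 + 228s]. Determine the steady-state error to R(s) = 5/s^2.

95/208

The denominator has no term below 228s — 1 pole at s=0, type 1.
K_v = lim_{s→0} s·L(s) = 12·13·16 / 228 = 208/19.
e_ss = 5/K_v = 5/(208/19) = 95/208.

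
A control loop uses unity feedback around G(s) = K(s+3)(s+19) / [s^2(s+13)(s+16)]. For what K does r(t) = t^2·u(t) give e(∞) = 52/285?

40

Two free integrators in G(s): this is a type 2 system.
K_a = lim_{s→0} s^2·G(s) = K·3·19 / (13·16) = (57/208)·K.
e_ss = 2/K_a = 52/285 ⇒ K_a = 285/26 ⇒ K = (285/26)/(57/208) = 40.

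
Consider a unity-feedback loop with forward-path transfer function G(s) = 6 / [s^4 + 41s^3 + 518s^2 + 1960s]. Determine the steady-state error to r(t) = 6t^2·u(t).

The denominator has no term below 1960s — 1 pole at s=0, type 1.
For a type-1 system K_a = 0, so e_ss to a parabolic input is unbounded.

infinity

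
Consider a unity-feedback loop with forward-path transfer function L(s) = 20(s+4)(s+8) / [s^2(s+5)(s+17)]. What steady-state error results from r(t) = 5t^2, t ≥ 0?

System type = 2 (two poles at s=0).
K_a = lim_{s→0} s^2·L(s) = 20·4·8 / (5·17) = 128/17.
r(t) = 5t^2 gives R(s) = 10/s^3.
e_ss = 10/K_a = 10/(128/17) = 85/64.

85/64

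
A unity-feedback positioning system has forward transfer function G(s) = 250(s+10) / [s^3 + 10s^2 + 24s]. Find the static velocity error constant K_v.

Factoring s from the denominator leaves a polynomial with constant term 24, so the system is type 1.
K_v = lim_{s→0} s·G(s) = 250·10 / 24 = 625/6.

625/6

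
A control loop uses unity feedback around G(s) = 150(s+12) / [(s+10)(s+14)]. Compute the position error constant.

90/7

No free integrators in G(s): this is a type 0 system.
K_p = lim_{s→0} G(s) = 150·12 / (10·14) = 90/7.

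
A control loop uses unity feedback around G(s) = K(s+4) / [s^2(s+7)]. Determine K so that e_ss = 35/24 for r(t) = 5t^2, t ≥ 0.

12

The open loop has two poles at the origin → type 2 system.
K_a = lim_{s→0} s^2·G(s) = K·4 / (7) = (4/7)·K.
e_ss = 10/K_a = 35/24 ⇒ K_a = 48/7 ⇒ K = (48/7)/(4/7) = 12.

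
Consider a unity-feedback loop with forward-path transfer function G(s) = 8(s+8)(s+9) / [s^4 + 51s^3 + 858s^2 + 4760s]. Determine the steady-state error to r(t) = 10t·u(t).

The denominator has no term below 4760s — 1 pole at s=0, type 1.
K_v = lim_{s→0} s·G(s) = 8·8·9 / 4760 = 72/595.
e_ss = 10/K_v = 10/(72/595) = 2975/36.

2975/36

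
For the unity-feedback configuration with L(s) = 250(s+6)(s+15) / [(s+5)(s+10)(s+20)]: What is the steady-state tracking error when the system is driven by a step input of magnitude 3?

6/47

System type = 0 (no poles at s=0).
K_p = lim_{s→0} L(s) = 250·6·15 / (5·10·20) = 22.5.
e_ss = 3/(1 + K_p) = 3/23.5 = 6/47.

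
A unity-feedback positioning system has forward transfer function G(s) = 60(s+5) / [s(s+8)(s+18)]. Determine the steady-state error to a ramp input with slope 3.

The open loop has one pole at the origin → type 1 system.
K_v = lim_{s→0} s·G(s) = 60·5 / (8·18) = 25/12.
e_ss = 3/K_v = 3/(25/12) = 1.44.

1.44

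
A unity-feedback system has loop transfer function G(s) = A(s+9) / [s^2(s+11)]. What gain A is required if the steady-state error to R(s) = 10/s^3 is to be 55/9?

System type = 2 (two poles at s=0).
K_a = lim_{s→0} s^2·G(s) = A·9 / (11) = (9/11)·A.
e_ss = 10/K_a = 55/9 ⇒ K_a = 18/11 ⇒ A = (18/11)/(9/11) = 2.

2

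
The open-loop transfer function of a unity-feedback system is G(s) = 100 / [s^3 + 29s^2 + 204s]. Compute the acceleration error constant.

Factoring s from the denominator leaves a polynomial with constant term 204, so the system is type 1.
K_a = lim_{s→0} s^2·G(s) = 0 (the extra factor of s kills the finite limit).

0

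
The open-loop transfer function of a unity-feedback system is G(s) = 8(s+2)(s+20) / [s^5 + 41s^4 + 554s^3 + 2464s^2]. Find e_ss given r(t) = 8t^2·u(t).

123.2

The denominator has no term below 2464s^2 — 2 poles at s=0, type 2.
K_a = lim_{s→0} s^2·G(s) = 8·2·20 / 2464 = 10/77.
r(t) = 8t^2 gives R(s) = 16/s^3.
e_ss = 16/K_a = 16/(10/77) = 123.2.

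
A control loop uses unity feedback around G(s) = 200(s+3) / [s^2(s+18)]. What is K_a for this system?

100/3

G(s) has two factors of s in the denominator, so the system is type 2.
K_a = lim_{s→0} s^2·G(s) = 200·3 / (18) = 100/3.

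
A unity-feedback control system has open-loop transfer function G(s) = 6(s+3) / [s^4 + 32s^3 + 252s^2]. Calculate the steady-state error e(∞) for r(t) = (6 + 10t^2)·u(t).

280

Factoring s^2 from the denominator leaves a polynomial with constant term 252, so the system is type 2. Taking each input component in turn:
  • 6: tracked with zero error.
  • 10t^2: e_ss = 20/K_a with K_a=1/14 → 280.
Total e_ss = 280.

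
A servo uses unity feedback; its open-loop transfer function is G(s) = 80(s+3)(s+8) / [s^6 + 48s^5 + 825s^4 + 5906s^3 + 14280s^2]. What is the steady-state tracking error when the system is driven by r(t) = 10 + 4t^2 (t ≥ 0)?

The denominator has no term below 14280s^2 — 2 poles at s=0, type 2. Taking each input component in turn:
  • 10: tracked with zero error.
  • 4t^2: e_ss = 8/K_a with K_a=16/119 → 59.5.
Total e_ss = 59.5.

59.5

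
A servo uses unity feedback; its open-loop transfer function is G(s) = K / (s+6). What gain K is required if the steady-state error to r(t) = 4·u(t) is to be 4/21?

120

System type = 0 (no poles at s=0).
K_p = lim_{s→0} G(s) = K / (6) = (1/6)·K.
e_ss = 4/(1 + K_p) = 4/21 ⇒ 1 + (1/6)·K = 21 ⇒ K = 120.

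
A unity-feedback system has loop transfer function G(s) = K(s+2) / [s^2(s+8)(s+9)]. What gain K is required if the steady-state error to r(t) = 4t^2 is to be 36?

8

G(s) has two factors of s in the denominator, so the system is type 2.
K_a = lim_{s→0} s^2·G(s) = K·2 / (8·9) = (1/36)·K.
e_ss = 8/K_a = 36 ⇒ K_a = 2/9 ⇒ K = (2/9)/(1/36) = 8.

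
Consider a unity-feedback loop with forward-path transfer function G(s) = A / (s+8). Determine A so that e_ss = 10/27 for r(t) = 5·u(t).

100

No free integrators in G(s): this is a type 0 system.
K_p = lim_{s→0} G(s) = A / (8) = 0.125·A.
e_ss = 5/(1 + K_p) = 10/27 ⇒ 1 + 0.125·A = 13.5 ⇒ A = 100.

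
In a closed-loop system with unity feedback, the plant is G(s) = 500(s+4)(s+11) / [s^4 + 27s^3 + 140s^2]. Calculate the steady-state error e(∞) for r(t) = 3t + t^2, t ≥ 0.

7/550

The denominator has no term below 140s^2 — 2 poles at s=0, type 2. Treating each term separately:
  • 3t: tracked with zero error.
  • t^2: e_ss = 2/K_a with K_a=1100/7 → 7/550.
Total e_ss = 7/550.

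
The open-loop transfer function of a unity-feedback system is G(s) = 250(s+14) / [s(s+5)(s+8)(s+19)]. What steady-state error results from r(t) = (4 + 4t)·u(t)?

G(s) has one factor of s in the denominator, so the system is type 1. Taking each input component in turn:
  • 4: tracked with zero error.
  • 4t: e_ss = 4/K_v with K_v=175/38 → 152/175.
Total e_ss = 152/175.

152/175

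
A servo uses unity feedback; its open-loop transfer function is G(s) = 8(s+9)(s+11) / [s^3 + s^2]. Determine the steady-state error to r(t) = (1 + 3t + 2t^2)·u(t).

1/198

Lowest-order denominator term is s^2, so the open loop has 2 poles at the origin → type 2 system. Taking each input component in turn:
  • 1: tracked with zero error.
  • 3t: tracked with zero error.
  • 2t^2: e_ss = 4/K_a with K_a=792 → 1/198.
Total e_ss = 1/198.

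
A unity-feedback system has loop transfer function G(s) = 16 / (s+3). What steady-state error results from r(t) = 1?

3/19

G(s) has no factors of s in the denominator, so the system is type 0.
K_p = lim_{s→0} G(s) = 16 / (3) = 16/3.
e_ss = 1/(1 + K_p) = 1/(19/3) = 3/19.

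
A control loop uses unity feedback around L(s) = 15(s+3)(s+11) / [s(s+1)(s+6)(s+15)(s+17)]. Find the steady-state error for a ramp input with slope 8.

272/11

The open loop has one pole at the origin → type 1 system.
K_v = lim_{s→0} s·L(s) = 15·3·11 / (1·6·15·17) = 11/34.
e_ss = 8/K_v = 8/(11/34) = 272/11.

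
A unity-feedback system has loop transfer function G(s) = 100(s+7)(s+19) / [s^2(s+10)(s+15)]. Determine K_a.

266/3

The open loop has two poles at the origin → type 2 system.
K_a = lim_{s→0} s^2·G(s) = 100·7·19 / (10·15) = 266/3.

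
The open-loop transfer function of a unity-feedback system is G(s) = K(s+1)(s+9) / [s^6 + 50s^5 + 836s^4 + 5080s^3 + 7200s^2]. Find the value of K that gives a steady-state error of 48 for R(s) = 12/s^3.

200

Lowest-order denominator term is 7200s^2, so the open loop has 2 poles at the origin → type 2 system.
K_a = lim_{s→0} s^2·G(s) = K·1·9 / 7200 = (1/800)·K.
e_ss = 12/K_a = 48 ⇒ K_a = 0.25 ⇒ K = 0.25/(1/800) = 200.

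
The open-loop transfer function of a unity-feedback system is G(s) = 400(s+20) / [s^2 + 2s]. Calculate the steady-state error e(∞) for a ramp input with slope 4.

0.001

Factoring s from the denominator leaves a polynomial with constant term 2, so the system is type 1.
K_v = lim_{s→0} s·G(s) = 400·20 / 2 = 4000.
e_ss = 4/K_v = 4/4000 = 0.001.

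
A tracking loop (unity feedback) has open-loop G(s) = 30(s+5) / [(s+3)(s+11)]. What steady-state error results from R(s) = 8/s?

G(s) has no factors of s in the denominator, so the system is type 0.
K_p = lim_{s→0} G(s) = 30·5 / (3·11) = 50/11.
e_ss = 8/(1 + K_p) = 8/(61/11) = 88/61.

88/61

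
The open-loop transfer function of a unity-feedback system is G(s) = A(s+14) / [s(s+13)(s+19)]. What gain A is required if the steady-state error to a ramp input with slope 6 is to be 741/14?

One free integrator in G(s): this is a type 1 system.
K_v = lim_{s→0} s·G(s) = A·14 / (13·19) = (14/247)·A.
e_ss = 6/K_v = 741/14 ⇒ K_v = 28/247 ⇒ A = (28/247)/(14/247) = 2.

2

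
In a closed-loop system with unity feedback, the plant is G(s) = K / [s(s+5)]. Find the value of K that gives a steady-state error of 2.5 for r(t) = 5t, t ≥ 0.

G(s) has one factor of s in the denominator, so the system is type 1.
K_v = lim_{s→0} s·G(s) = K / (5) = 0.2·K.
e_ss = 5/K_v = 2.5 ⇒ K_v = 2 ⇒ K = 2/0.2 = 10.

10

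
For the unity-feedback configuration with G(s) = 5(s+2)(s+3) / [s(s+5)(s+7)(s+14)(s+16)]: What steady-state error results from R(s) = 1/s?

0

The open loop has one pole at the origin → type 1 system.
A type-1 system has K_p = ∞, so it tracks a step input with zero steady-state error.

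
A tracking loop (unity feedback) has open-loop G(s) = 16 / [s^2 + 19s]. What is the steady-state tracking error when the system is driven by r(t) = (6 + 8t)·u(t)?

The denominator has no term below 19s — 1 pole at s=0, type 1. Taking each input component in turn:
  • 6: tracked with zero error.
  • 8t: e_ss = 8/K_v with K_v=16/19 → 9.5.
Total e_ss = 9.5.

9.5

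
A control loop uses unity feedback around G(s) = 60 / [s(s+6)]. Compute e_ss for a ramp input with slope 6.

G(s) has one factor of s in the denominator, so the system is type 1.
K_v = lim_{s→0} s·G(s) = 60 / (6) = 10.
e_ss = 6/K_v = 6/10 = 0.6.

0.6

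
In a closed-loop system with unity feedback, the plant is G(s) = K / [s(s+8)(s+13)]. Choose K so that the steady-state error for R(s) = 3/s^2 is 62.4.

5

System type = 1 (one pole at s=0).
K_v = lim_{s→0} s·G(s) = K / (8·13) = (1/104)·K.
e_ss = 3/K_v = 62.4 ⇒ K_v = 5/104 ⇒ K = (5/104)/(1/104) = 5.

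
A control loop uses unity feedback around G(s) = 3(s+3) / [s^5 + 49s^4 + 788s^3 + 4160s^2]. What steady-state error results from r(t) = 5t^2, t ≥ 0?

41600/9

Factoring s^2 from the denominator leaves a polynomial with constant term 4160, so the system is type 2.
K_a = lim_{s→0} s^2·G(s) = 3·3 / 4160 = 9/4160.
r(t) = 5t^2 gives R(s) = 10/s^3.
e_ss = 10/K_a = 10/(9/4160) = 41600/9.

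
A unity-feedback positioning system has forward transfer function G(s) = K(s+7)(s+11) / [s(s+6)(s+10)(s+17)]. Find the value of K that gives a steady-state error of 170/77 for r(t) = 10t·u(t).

60

The open loop has one pole at the origin → type 1 system.
K_v = lim_{s→0} s·G(s) = K·7·11 / (6·10·17) = (77/1020)·K.
e_ss = 10/K_v = 170/77 ⇒ K_v = 77/17 ⇒ K = (77/17)/(77/1020) = 60.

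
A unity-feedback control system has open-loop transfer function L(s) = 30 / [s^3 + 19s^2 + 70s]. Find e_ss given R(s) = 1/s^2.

The denominator has no term below 70s — 1 pole at s=0, type 1.
K_v = lim_{s→0} s·L(s) = 30 / 70 = 3/7.
e_ss = 1/K_v = 1/(3/7) = 7/3.

7/3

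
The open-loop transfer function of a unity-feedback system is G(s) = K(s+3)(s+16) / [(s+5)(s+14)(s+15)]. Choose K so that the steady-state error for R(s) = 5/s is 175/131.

System type = 0 (no poles at s=0).
K_p = lim_{s→0} G(s) = K·3·16 / (5·14·15) = (8/175)·K.
e_ss = 5/(1 + K_p) = 175/131 ⇒ 1 + (8/175)·K = 131/35 ⇒ K = 60.

60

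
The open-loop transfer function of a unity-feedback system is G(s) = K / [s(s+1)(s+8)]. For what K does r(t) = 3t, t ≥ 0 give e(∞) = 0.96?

G(s) has one factor of s in the denominator, so the system is type 1.
K_v = lim_{s→0} s·G(s) = K / (1·8) = 0.125·K.
e_ss = 3/K_v = 0.96 ⇒ K_v = 3.125 ⇒ K = 3.125/0.125 = 25.

25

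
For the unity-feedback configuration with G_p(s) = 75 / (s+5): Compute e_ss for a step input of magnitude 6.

0.375

System type = 0 (no poles at s=0).
K_p = lim_{s→0} G_p(s) = 75 / (5) = 15.
e_ss = 6/(1 + K_p) = 6/16 = 0.375.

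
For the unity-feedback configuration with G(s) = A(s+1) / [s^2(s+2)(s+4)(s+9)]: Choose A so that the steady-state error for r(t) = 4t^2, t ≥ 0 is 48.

12

The open loop has two poles at the origin → type 2 system.
K_a = lim_{s→0} s^2·G(s) = A·1 / (2·4·9) = (1/72)·A.
e_ss = 8/K_a = 48 ⇒ K_a = 1/6 ⇒ A = (1/6)/(1/72) = 12.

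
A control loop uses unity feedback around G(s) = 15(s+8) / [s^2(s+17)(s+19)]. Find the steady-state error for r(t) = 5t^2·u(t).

Two free integrators in G(s): this is a type 2 system.
K_a = lim_{s→0} s^2·G(s) = 15·8 / (17·19) = 120/323.
r(t) = 5t^2 gives R(s) = 10/s^3.
e_ss = 10/K_a = 10/(120/323) = 323/12.

323/12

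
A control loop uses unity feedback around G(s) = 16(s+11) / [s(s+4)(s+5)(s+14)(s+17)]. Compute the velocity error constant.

22/595

One free integrator in G(s): this is a type 1 system.
K_v = lim_{s→0} s·G(s) = 16·11 / (4·5·14·17) = 22/595.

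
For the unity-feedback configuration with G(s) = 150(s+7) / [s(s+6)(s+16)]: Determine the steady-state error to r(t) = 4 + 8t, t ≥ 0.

128/175

One free integrator in G(s): this is a type 1 system. Taking each input component in turn:
  • 4: tracked with zero error.
  • 8t: e_ss = 8/K_v with K_v=10.9375 → 128/175.
Total e_ss = 128/175.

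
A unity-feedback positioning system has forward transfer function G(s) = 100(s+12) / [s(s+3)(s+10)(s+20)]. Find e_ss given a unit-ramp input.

System type = 1 (one pole at s=0).
K_v = lim_{s→0} s·G(s) = 100·12 / (3·10·20) = 2.
e_ss = 1/K_v = 1/2 = 0.5.

0.5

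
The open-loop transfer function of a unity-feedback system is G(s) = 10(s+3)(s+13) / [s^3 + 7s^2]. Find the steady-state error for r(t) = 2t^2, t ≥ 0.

14/195

The denominator has no term below 7s^2 — 2 poles at s=0, type 2.
K_a = lim_{s→0} s^2·G(s) = 10·3·13 / 7 = 390/7.
r(t) = 2t^2 gives R(s) = 4/s^3.
e_ss = 4/K_a = 4/(390/7) = 14/195.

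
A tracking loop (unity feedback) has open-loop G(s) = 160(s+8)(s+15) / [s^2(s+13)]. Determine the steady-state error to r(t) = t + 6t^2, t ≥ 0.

13/1600

System type = 2 (two poles at s=0). By superposition:
  • t: tracked with zero error.
  • 6t^2: e_ss = 12/K_a with K_a=19200/13 → 13/1600.
Total e_ss = 13/1600.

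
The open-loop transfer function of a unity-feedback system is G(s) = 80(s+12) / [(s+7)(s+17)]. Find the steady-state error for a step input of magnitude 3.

G(s) has no factors of s in the denominator, so the system is type 0.
K_p = lim_{s→0} G(s) = 80·12 / (7·17) = 960/119.
e_ss = 3/(1 + K_p) = 3/(1079/119) = 357/1079.

357/1079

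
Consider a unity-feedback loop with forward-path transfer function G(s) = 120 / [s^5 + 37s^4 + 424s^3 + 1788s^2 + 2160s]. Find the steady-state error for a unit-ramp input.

The denominator has no term below 2160s — 1 pole at s=0, type 1.
K_v = lim_{s→0} s·G(s) = 120 / 2160 = 1/18.
e_ss = 1/K_v = 1/(1/18) = 18.

18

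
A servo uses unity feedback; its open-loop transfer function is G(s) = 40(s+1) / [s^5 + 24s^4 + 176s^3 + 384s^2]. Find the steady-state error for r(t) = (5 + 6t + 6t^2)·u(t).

Lowest-order denominator term is 384s^2, so the open loop has 2 poles at the origin → type 2 system. Taking each input component in turn:
  • 5: tracked with zero error.
  • 6t: tracked with zero error.
  • 6t^2: e_ss = 12/K_a with K_a=5/48 → 115.2.
Total e_ss = 115.2.

115.2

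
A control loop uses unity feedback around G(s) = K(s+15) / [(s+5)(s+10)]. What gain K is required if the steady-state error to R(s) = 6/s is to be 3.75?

2

System type = 0 (no poles at s=0).
K_p = lim_{s→0} G(s) = K·15 / (5·10) = 0.3·K.
e_ss = 6/(1 + K_p) = 3.75 ⇒ 1 + 0.3·K = 1.6 ⇒ K = 2.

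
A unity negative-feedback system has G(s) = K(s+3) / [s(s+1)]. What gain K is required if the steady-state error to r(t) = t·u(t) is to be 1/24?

8

G(s) has one factor of s in the denominator, so the system is type 1.
K_v = lim_{s→0} s·G(s) = K·3 / (1) = 3·K.
e_ss = 1/K_v = 1/24 ⇒ K_v = 24 ⇒ K = 24/3 = 8.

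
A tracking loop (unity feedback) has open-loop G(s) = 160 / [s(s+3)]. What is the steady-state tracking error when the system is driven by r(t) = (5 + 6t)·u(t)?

0.1125

System type = 1 (one pole at s=0). By superposition:
  • 5: tracked with zero error.
  • 6t: e_ss = 6/K_v with K_v=160/3 → 0.1125.
Total e_ss = 0.1125.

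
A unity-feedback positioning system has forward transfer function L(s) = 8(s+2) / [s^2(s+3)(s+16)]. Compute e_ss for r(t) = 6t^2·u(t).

L(s) has two factors of s in the denominator, so the system is type 2.
K_a = lim_{s→0} s^2·L(s) = 8·2 / (3·16) = 1/3.
r(t) = 6t^2 gives R(s) = 12/s^3.
e_ss = 12/K_a = 12/(1/3) = 36.

36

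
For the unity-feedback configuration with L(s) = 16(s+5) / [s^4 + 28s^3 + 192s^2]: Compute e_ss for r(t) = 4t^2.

The denominator has no term below 192s^2 — 2 poles at s=0, type 2.
K_a = lim_{s→0} s^2·L(s) = 16·5 / 192 = 5/12.
r(t) = 4t^2 gives R(s) = 8/s^3.
e_ss = 8/K_a = 8/(5/12) = 19.2.

19.2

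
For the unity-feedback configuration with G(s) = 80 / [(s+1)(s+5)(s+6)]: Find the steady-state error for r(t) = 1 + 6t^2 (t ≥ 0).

The open loop has no poles at the origin → type 0 system. By superposition:
  • 1: e_ss = 1/(1+K_p) with K_p=8/3 → 3/11.
  • 6t^2: a type-0 system cannot track it, e_ss → ∞.
The unbounded component dominates.

infinity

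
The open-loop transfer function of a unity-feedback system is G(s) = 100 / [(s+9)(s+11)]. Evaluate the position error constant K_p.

G(s) has no factors of s in the denominator, so the system is type 0.
K_p = lim_{s→0} G(s) = 100 / (9·11) = 100/99.

100/99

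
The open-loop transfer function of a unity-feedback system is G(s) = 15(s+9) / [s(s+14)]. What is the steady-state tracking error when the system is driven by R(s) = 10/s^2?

28/27

One free integrator in G(s): this is a type 1 system.
K_v = lim_{s→0} s·G(s) = 15·9 / (14) = 135/14.
e_ss = 10/K_v = 10/(135/14) = 28/27.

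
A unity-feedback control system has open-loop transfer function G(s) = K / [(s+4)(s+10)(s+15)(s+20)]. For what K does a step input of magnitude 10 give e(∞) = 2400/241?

50

G(s) has no factors of s in the denominator, so the system is type 0.
K_p = lim_{s→0} G(s) = K / (4·10·15·20) = (1/12000)·K.
e_ss = 10/(1 + K_p) = 2400/241 ⇒ 1 + (1/12000)·K = 241/240 ⇒ K = 50.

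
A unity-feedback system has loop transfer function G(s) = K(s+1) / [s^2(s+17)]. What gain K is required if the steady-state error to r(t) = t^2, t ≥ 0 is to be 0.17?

The open loop has two poles at the origin → type 2 system.
K_a = lim_{s→0} s^2·G(s) = K·1 / (17) = (1/17)·K.
e_ss = 2/K_a = 0.17 ⇒ K_a = 200/17 ⇒ K = (200/17)/(1/17) = 200.

200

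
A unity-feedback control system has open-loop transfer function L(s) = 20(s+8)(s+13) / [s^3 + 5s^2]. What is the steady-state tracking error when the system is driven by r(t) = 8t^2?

Factoring s^2 from the denominator leaves a polynomial with constant term 5, so the system is type 2.
K_a = lim_{s→0} s^2·L(s) = 20·8·13 / 5 = 416.
r(t) = 8t^2 gives R(s) = 16/s^3.
e_ss = 16/K_a = 16/416 = 1/26.

1/26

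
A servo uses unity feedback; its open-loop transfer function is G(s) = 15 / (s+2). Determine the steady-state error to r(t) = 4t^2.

System type = 0 (no poles at s=0).
K_a = lim_{s→0} s^2·G(s) = 0; the steady-state error to this parabolic input grows without bound.

infinity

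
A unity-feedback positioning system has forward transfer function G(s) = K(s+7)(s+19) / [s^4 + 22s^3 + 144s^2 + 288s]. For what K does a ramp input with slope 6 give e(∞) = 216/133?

8

The denominator has no term below 288s — 1 pole at s=0, type 1.
K_v = lim_{s→0} s·G(s) = K·7·19 / 288 = (133/288)·K.
e_ss = 6/K_v = 216/133 ⇒ K_v = 133/36 ⇒ K = (133/36)/(133/288) = 8.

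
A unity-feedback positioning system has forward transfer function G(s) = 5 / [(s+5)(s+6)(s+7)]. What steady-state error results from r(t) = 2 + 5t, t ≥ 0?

The open loop has no poles at the origin → type 0 system. Treating each term separately:
  • 2: e_ss = 2/(1+K_p) with K_p=1/42 → 84/43.
  • 5t: a type-0 system cannot track it, e_ss → ∞.
The unbounded component dominates.

infinity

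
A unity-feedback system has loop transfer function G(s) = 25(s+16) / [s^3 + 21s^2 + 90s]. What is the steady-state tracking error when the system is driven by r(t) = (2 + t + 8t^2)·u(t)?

The denominator has no term below 90s — 1 pole at s=0, type 1. Taking each input component in turn:
  • 2: tracked with zero error.
  • t: e_ss = 1/K_v with K_v=40/9 → 0.225.
  • 8t^2: a type-1 system cannot track it, e_ss → ∞.
The unbounded component dominates.

infinity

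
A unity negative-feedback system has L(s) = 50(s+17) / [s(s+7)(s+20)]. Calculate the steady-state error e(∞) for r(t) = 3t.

One free integrator in L(s): this is a type 1 system.
K_v = lim_{s→0} s·L(s) = 50·17 / (7·20) = 85/14.
e_ss = 3/K_v = 3/(85/14) = 42/85.

42/85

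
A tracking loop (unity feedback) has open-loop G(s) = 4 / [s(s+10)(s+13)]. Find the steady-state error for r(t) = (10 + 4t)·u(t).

130

G(s) has one factor of s in the denominator, so the system is type 1. Treating each term separately:
  • 10: tracked with zero error.
  • 4t: e_ss = 4/K_v with K_v=2/65 → 130.
Total e_ss = 130.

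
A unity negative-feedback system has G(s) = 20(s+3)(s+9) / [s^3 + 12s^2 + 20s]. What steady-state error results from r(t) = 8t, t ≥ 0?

The denominator has no term below 20s — 1 pole at s=0, type 1.
K_v = lim_{s→0} s·G(s) = 20·3·9 / 20 = 27.
e_ss = 8/K_v = 8/27.

8/27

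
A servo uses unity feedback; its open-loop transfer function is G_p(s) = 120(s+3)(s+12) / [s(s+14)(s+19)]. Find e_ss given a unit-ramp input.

133/2160

One free integrator in G_p(s): this is a type 1 system.
K_v = lim_{s→0} s·G_p(s) = 120·3·12 / (14·19) = 2160/133.
e_ss = 1/K_v = 1/(2160/133) = 133/2160.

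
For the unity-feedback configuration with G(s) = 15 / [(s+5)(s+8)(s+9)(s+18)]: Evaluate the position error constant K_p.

G(s) has no factors of s in the denominator, so the system is type 0.
K_p = lim_{s→0} G(s) = 15 / (5·8·9·18) = 1/432.

1/432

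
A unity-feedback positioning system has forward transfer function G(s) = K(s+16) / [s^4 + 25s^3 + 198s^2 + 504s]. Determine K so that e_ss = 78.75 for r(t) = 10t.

4

Factoring s from the denominator leaves a polynomial with constant term 504, so the system is type 1.
K_v = lim_{s→0} s·G(s) = K·16 / 504 = (2/63)·K.
e_ss = 10/K_v = 78.75 ⇒ K_v = 8/63 ⇒ K = (8/63)/(2/63) = 4.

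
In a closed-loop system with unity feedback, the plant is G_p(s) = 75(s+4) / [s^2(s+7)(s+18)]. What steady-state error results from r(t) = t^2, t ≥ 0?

0.84

The open loop has two poles at the origin → type 2 system.
K_a = lim_{s→0} s^2·G_p(s) = 75·4 / (7·18) = 50/21.
r(t) = t^2 gives R(s) = 2/s^3.
e_ss = 2/K_a = 2/(50/21) = 0.84.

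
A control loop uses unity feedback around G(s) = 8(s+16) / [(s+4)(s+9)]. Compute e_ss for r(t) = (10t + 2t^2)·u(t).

System type = 0 (no poles at s=0). By superposition:
  • 10t: a type-0 system cannot track it, e_ss → ∞.
  • 2t^2: a type-0 system cannot track it, e_ss → ∞.
The unbounded component dominates.

infinity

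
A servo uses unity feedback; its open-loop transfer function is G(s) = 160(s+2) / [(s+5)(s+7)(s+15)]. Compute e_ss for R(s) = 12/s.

The open loop has no poles at the origin → type 0 system.
K_p = lim_{s→0} G(s) = 160·2 / (5·7·15) = 64/105.
e_ss = 12/(1 + K_p) = 12/(169/105) = 1260/169.

1260/169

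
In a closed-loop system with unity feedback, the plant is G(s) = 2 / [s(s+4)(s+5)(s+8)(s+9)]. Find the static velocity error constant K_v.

1/720

G(s) has one factor of s in the denominator, so the system is type 1.
K_v = lim_{s→0} s·G(s) = 2 / (4·5·8·9) = 1/720.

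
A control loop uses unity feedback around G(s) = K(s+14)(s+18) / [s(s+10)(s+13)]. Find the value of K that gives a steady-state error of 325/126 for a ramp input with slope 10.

2

One free integrator in G(s): this is a type 1 system.
K_v = lim_{s→0} s·G(s) = K·14·18 / (10·13) = (126/65)·K.
e_ss = 10/K_v = 325/126 ⇒ K_v = 252/65 ⇒ K = (252/65)/(126/65) = 2.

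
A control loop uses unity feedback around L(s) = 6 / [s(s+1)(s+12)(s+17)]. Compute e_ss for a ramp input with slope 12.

408

L(s) has one factor of s in the denominator, so the system is type 1.
K_v = lim_{s→0} s·L(s) = 6 / (1·12·17) = 1/34.
e_ss = 12/K_v = 12/(1/34) = 408.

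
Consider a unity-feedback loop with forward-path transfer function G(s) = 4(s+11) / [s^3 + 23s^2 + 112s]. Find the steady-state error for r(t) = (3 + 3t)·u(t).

84/11

Factoring s from the denominator leaves a polynomial with constant term 112, so the system is type 1. By superposition:
  • 3: tracked with zero error.
  • 3t: e_ss = 3/K_v with K_v=11/28 → 84/11.
Total e_ss = 84/11.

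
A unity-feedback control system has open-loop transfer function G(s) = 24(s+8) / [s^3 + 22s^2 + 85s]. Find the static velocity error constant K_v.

The denominator has no term below 85s — 1 pole at s=0, type 1.
K_v = lim_{s→0} s·G(s) = 24·8 / 85 = 192/85.

192/85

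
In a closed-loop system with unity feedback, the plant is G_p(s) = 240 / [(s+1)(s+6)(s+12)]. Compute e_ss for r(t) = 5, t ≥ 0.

15/13

The open loop has no poles at the origin → type 0 system.
K_p = lim_{s→0} G_p(s) = 240 / (1·6·12) = 10/3.
e_ss = 5/(1 + K_p) = 5/(13/3) = 15/13.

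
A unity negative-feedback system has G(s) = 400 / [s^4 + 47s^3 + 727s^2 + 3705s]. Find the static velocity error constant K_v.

80/741

Lowest-order denominator term is 3705s, so the open loop has 1 pole at the origin → type 1 system.
K_v = lim_{s→0} s·G(s) = 400 / 3705 = 80/741.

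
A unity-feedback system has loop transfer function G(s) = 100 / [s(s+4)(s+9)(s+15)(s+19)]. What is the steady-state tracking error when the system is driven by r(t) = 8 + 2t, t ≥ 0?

205.2

One free integrator in G(s): this is a type 1 system. Taking each input component in turn:
  • 8: tracked with zero error.
  • 2t: e_ss = 2/K_v with K_v=5/513 → 205.2.
Total e_ss = 205.2.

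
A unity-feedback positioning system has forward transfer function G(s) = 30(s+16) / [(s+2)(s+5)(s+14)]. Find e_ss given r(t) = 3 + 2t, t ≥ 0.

infinity

System type = 0 (no poles at s=0). Treating each term separately:
  • 3: e_ss = 3/(1+K_p) with K_p=24/7 → 21/31.
  • 2t: a type-0 system cannot track it, e_ss → ∞.
The unbounded component dominates.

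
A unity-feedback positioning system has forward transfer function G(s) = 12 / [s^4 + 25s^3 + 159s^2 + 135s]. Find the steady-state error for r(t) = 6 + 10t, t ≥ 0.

112.5

The denominator has no term below 135s — 1 pole at s=0, type 1. Treating each term separately:
  • 6: tracked with zero error.
  • 10t: e_ss = 10/K_v with K_v=4/45 → 112.5.
Total e_ss = 112.5.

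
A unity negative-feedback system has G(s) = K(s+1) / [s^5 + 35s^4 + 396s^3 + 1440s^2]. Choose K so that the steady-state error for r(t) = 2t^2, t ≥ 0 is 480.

Lowest-order denominator term is 1440s^2, so the open loop has 2 poles at the origin → type 2 system.
K_a = lim_{s→0} s^2·G(s) = K·1 / 1440 = (1/1440)·K.
e_ss = 4/K_a = 480 ⇒ K_a = 1/120 ⇒ K = (1/120)/(1/1440) = 12.

12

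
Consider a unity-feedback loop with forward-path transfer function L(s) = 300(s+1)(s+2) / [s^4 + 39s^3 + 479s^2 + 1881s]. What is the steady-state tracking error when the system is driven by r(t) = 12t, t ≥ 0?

37.62

The denominator has no term below 1881s — 1 pole at s=0, type 1.
K_v = lim_{s→0} s·L(s) = 300·1·2 / 1881 = 200/627.
e_ss = 12/K_v = 12/(200/627) = 37.62.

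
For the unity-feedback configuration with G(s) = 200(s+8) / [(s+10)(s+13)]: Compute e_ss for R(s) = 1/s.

No free integrators in G(s): this is a type 0 system.
K_p = lim_{s→0} G(s) = 200·8 / (10·13) = 160/13.
e_ss = 1/(1 + K_p) = 1/(173/13) = 13/173.

13/173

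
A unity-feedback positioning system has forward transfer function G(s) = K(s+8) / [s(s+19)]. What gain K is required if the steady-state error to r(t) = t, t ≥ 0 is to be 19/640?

80

The open loop has one pole at the origin → type 1 system.
K_v = lim_{s→0} s·G(s) = K·8 / (19) = (8/19)·K.
e_ss = 1/K_v = 19/640 ⇒ K_v = 640/19 ⇒ K = (640/19)/(8/19) = 80.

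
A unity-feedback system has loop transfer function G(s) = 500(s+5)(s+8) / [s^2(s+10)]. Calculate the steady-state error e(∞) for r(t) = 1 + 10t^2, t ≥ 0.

System type = 2 (two poles at s=0). By superposition:
  • 1: tracked with zero error.
  • 10t^2: e_ss = 20/K_a with K_a=2000 → 0.01.
Total e_ss = 0.01.

0.01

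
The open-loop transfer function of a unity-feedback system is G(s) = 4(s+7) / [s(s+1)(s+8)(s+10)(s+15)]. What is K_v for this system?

System type = 1 (one pole at s=0).
K_v = lim_{s→0} s·G(s) = 4·7 / (1·8·10·15) = 7/300.

7/300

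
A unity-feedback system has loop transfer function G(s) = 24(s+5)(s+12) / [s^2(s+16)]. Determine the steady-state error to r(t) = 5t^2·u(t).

1/9

Two free integrators in G(s): this is a type 2 system.
K_a = lim_{s→0} s^2·G(s) = 24·5·12 / (16) = 90.
r(t) = 5t^2 gives R(s) = 10/s^3.
e_ss = 10/K_a = 10/90 = 1/9.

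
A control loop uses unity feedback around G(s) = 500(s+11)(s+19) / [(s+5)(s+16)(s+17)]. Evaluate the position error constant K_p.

G(s) has no factors of s in the denominator, so the system is type 0.
K_p = lim_{s→0} G(s) = 500·11·19 / (5·16·17) = 5225/68.

5225/68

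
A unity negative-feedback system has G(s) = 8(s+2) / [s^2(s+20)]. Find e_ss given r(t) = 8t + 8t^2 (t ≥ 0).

The open loop has two poles at the origin → type 2 system. Treating each term separately:
  • 8t: tracked with zero error.
  • 8t^2: e_ss = 16/K_a with K_a=0.8 → 20.
Total e_ss = 20.

20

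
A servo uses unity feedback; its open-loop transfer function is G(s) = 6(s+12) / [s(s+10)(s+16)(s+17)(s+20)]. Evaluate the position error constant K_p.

K_p = lim_{s→0} G(s); with 1 pole at the origin the limit diverges, so K_p = ∞.

infinity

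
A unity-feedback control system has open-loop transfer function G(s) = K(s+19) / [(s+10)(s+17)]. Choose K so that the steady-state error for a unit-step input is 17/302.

150

System type = 0 (no poles at s=0).
K_p = lim_{s→0} G(s) = K·19 / (10·17) = (19/170)·K.
e_ss = 1/(1 + K_p) = 17/302 ⇒ 1 + (19/170)·K = 302/17 ⇒ K = 150.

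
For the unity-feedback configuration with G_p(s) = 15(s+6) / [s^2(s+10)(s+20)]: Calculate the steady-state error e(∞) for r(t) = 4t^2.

160/9

Two free integrators in G_p(s): this is a type 2 system.
K_a = lim_{s→0} s^2·G_p(s) = 15·6 / (10·20) = 0.45.
r(t) = 4t^2 gives R(s) = 8/s^3.
e_ss = 8/K_a = 8/0.45 = 160/9.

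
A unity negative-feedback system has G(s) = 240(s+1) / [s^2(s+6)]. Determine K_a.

Two free integrators in G(s): this is a type 2 system.
K_a = lim_{s→0} s^2·G(s) = 240·1 / (6) = 40.

40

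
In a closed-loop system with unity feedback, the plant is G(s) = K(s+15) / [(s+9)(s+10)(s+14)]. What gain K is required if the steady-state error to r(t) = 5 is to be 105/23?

8

The open loop has no poles at the origin → type 0 system.
K_p = lim_{s→0} G(s) = K·15 / (9·10·14) = (1/84)·K.
e_ss = 5/(1 + K_p) = 105/23 ⇒ 1 + (1/84)·K = 23/21 ⇒ K = 8.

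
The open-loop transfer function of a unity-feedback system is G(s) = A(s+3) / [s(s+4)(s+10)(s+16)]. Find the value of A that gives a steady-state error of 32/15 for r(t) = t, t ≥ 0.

G(s) has one factor of s in the denominator, so the system is type 1.
K_v = lim_{s→0} s·G(s) = A·3 / (4·10·16) = (3/640)·A.
e_ss = 1/K_v = 32/15 ⇒ K_v = 15/32 ⇒ A = (15/32)/(3/640) = 100.

100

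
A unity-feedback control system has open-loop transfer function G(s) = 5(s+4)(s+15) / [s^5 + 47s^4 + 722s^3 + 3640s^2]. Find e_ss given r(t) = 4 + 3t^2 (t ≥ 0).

72.8

Factoring s^2 from the denominator leaves a polynomial with constant term 3640, so the system is type 2. Treating each term separately:
  • 4: tracked with zero error.
  • 3t^2: e_ss = 6/K_a with K_a=15/182 → 72.8.
Total e_ss = 72.8.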